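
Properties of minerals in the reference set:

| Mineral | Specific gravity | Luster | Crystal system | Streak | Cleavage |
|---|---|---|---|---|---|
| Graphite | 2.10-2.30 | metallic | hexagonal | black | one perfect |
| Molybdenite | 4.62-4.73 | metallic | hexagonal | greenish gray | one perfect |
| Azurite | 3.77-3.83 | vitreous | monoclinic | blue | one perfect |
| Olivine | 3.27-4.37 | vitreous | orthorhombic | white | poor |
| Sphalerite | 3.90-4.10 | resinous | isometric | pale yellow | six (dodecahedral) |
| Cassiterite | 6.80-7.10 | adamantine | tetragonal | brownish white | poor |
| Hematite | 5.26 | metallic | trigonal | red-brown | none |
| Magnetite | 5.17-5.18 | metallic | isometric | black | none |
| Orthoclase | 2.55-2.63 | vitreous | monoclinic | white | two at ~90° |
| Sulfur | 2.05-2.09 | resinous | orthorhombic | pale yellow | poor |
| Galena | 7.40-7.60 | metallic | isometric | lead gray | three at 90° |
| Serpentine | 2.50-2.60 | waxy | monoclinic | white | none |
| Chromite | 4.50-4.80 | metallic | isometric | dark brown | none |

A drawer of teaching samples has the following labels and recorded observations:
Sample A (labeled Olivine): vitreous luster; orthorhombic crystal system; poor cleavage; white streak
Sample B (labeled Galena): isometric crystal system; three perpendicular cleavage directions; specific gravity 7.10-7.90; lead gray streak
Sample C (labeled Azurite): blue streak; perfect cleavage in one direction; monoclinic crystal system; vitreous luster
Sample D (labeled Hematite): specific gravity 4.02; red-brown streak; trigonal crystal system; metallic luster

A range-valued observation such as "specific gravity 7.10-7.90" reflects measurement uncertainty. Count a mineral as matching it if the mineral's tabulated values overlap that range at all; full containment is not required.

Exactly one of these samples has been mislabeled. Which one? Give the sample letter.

D

Sample A: observations are consistent with Olivine.
Sample B: observations are consistent with Galena.
Sample C: observations are consistent with Azurite.
Sample D: specific gravity 4.02 is outside the reference for Hematite (SG 5.26) — mislabeled.
The mislabeled specimen is D.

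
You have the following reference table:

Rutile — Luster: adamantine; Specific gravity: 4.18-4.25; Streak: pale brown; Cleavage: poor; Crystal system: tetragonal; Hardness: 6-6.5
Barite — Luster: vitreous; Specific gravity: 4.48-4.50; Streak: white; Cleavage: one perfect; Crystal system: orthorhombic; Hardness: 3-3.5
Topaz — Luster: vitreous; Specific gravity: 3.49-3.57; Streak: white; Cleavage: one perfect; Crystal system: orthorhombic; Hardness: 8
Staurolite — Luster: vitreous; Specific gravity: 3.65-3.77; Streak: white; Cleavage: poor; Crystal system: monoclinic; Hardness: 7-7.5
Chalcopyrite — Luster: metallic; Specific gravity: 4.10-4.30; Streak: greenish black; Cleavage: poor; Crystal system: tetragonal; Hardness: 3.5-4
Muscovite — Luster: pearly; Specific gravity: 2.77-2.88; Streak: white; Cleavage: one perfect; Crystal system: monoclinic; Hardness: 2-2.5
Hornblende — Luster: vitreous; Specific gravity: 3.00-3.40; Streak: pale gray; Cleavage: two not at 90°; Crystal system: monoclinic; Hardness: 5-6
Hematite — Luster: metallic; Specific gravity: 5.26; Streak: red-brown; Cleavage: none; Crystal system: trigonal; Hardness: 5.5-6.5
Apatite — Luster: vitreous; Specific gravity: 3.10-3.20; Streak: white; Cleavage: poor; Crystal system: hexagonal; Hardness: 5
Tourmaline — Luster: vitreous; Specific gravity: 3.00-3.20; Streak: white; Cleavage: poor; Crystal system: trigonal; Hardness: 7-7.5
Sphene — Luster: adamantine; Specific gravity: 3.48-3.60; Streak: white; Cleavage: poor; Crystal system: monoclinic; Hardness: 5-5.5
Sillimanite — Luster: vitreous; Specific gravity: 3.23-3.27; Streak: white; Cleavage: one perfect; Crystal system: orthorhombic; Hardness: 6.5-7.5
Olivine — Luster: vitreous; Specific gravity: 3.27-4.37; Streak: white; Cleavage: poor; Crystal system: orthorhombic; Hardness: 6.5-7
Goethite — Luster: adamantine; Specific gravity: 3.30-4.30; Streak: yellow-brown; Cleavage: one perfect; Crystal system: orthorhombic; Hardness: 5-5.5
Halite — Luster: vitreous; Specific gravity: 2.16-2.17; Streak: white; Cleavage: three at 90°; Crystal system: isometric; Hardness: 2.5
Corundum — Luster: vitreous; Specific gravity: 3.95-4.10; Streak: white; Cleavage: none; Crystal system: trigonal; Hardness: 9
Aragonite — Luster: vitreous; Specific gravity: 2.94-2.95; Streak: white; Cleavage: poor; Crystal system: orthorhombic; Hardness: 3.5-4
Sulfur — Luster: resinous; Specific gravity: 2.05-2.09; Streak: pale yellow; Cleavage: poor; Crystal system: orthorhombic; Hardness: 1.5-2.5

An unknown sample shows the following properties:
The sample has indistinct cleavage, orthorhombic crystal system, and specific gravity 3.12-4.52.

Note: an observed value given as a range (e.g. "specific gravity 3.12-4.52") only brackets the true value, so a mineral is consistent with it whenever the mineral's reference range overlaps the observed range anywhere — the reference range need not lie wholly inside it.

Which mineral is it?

Olivine

Indistinct cleavage — leaves Rutile, Staurolite, Chalcopyrite, Apatite, Tourmaline, Sphene, Olivine, Aragonite, Sulfur.
Orthorhombic crystal system — only Olivine, Aragonite, Sulfur remain.
Specific gravity 3.12-4.52 — Olivine remains.
The only mineral consistent with every observation is Olivine.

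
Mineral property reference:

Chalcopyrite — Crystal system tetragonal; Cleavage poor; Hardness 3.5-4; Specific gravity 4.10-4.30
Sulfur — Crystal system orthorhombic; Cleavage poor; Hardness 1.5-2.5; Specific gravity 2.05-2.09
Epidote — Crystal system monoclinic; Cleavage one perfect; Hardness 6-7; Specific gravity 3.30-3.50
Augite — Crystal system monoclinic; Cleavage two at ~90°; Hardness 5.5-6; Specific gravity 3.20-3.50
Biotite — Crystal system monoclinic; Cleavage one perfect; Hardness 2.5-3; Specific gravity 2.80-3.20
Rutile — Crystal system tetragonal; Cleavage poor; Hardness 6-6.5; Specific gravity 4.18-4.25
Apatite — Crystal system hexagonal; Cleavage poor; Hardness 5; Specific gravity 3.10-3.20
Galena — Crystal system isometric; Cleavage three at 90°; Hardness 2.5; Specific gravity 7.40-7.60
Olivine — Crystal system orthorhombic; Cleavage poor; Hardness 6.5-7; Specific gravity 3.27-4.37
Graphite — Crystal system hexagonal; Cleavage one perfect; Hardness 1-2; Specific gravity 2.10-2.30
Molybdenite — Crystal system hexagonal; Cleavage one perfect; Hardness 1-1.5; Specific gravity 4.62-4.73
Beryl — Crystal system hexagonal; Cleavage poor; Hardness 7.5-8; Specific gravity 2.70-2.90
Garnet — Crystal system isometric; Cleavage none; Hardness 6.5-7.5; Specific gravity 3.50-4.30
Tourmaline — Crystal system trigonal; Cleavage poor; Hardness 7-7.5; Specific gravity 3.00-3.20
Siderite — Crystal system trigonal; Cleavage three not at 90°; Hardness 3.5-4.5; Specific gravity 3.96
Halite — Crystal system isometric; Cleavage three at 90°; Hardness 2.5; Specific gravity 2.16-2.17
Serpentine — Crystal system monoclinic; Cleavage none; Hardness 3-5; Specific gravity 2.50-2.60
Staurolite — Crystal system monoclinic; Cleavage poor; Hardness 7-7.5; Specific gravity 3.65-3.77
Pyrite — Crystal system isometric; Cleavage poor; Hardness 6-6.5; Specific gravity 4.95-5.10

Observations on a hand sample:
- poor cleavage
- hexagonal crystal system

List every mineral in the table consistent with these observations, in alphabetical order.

Apatite, Beryl

Poor cleavage — narrows the field to Chalcopyrite, Sulfur, Rutile, Apatite, Olivine, Beryl, Tourmaline, Staurolite, Pyrite.
Hexagonal crystal system — Apatite, Beryl remain.
Consistent with every observation: Apatite, Beryl.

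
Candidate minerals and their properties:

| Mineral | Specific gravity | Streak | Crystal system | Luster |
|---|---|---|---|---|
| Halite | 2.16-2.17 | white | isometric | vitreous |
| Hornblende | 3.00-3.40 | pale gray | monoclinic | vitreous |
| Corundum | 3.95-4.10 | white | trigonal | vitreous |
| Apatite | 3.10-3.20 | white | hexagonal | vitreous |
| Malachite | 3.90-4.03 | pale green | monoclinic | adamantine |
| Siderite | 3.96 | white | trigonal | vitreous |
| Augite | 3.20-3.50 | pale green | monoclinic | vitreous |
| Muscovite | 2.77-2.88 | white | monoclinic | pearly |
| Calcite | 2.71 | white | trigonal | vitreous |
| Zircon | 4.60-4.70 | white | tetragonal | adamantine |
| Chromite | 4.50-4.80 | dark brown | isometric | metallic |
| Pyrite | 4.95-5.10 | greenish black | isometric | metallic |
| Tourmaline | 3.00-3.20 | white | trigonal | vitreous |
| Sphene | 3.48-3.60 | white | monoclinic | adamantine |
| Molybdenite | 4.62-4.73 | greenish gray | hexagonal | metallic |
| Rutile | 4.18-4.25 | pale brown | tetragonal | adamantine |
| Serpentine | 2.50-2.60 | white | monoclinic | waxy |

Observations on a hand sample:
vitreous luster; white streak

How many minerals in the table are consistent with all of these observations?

Vitreous luster — narrows the field to Halite, Hornblende, Corundum, Apatite, Siderite, Augite, Calcite, Tourmaline.
White streak eliminates Hornblende, Augite.
Consistent with every observation: Apatite, Calcite, Corundum, Halite, Siderite, Tourmaline.
That is 6 minerals.

6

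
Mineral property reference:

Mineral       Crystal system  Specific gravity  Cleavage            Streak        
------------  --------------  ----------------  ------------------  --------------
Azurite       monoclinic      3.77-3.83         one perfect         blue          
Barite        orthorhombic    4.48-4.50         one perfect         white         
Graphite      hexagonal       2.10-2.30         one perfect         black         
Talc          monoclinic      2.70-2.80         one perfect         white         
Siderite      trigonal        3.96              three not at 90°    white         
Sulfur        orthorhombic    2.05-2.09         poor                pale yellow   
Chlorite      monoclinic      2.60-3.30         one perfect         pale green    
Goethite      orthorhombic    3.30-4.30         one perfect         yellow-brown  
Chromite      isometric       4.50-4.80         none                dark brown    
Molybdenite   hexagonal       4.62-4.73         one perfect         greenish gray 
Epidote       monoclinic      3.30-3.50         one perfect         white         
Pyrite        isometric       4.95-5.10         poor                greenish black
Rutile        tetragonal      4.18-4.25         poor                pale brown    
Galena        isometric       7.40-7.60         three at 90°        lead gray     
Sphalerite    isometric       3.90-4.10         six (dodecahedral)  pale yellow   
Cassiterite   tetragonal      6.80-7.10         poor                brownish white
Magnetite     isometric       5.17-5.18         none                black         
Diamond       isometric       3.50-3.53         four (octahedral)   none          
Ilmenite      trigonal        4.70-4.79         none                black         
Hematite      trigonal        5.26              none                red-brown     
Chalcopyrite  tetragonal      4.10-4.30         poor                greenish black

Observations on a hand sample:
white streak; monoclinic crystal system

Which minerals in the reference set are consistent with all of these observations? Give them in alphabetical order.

White streak: narrows the field to Barite, Talc, Siderite, Epidote.
Monoclinic crystal system excludes Barite, Siderite.
Remaining candidates: Epidote, Talc.

Epidote, Talc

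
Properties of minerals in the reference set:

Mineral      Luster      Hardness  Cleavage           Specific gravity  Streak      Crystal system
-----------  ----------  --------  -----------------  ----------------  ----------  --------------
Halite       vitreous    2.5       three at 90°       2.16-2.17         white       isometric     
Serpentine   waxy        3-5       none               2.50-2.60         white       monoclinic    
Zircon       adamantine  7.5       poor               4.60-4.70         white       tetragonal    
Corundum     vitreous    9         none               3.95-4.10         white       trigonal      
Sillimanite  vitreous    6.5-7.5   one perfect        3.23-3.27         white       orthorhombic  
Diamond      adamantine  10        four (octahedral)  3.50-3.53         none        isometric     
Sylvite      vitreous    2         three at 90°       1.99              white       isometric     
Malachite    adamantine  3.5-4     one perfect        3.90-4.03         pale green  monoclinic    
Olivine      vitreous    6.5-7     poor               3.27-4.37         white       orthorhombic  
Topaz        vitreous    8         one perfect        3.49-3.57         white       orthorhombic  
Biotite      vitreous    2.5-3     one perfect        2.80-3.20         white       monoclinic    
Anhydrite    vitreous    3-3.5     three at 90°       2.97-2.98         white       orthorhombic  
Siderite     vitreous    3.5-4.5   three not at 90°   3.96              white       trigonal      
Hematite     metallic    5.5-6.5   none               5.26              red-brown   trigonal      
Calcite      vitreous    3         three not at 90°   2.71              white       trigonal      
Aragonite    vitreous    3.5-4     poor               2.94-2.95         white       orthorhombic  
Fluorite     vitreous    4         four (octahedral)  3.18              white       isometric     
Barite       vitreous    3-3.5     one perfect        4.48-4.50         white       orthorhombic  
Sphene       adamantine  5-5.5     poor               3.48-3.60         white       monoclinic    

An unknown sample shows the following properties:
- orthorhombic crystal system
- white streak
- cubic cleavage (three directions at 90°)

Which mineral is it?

Anhydrite

Orthorhombic crystal system: narrows the field to Sillimanite, Olivine, Topaz, Anhydrite, Aragonite, Barite.
White streak: all remaining candidates fit.
Cubic cleavage (three directions at 90°): Anhydrite remains.
Anhydrite is the sole remaining match.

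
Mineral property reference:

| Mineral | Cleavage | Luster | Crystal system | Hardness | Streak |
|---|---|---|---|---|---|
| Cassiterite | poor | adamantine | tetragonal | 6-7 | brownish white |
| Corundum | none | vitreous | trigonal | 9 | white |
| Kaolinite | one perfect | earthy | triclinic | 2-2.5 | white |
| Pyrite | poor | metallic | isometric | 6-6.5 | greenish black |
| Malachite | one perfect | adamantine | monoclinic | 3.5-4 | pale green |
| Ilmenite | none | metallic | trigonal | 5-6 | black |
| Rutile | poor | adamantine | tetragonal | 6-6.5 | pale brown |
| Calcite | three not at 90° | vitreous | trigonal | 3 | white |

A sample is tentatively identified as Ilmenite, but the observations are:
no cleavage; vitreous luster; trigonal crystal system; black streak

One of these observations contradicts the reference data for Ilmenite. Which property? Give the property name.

luster

No cleavage: Ilmenite has cleavage none — agrees.
Vitreous luster: Ilmenite has metallic luster — inconsistent.
Trigonal crystal system: Ilmenite has trigonal system — agrees.
Black streak: Ilmenite has black streak — agrees.
Everything matches except the luster.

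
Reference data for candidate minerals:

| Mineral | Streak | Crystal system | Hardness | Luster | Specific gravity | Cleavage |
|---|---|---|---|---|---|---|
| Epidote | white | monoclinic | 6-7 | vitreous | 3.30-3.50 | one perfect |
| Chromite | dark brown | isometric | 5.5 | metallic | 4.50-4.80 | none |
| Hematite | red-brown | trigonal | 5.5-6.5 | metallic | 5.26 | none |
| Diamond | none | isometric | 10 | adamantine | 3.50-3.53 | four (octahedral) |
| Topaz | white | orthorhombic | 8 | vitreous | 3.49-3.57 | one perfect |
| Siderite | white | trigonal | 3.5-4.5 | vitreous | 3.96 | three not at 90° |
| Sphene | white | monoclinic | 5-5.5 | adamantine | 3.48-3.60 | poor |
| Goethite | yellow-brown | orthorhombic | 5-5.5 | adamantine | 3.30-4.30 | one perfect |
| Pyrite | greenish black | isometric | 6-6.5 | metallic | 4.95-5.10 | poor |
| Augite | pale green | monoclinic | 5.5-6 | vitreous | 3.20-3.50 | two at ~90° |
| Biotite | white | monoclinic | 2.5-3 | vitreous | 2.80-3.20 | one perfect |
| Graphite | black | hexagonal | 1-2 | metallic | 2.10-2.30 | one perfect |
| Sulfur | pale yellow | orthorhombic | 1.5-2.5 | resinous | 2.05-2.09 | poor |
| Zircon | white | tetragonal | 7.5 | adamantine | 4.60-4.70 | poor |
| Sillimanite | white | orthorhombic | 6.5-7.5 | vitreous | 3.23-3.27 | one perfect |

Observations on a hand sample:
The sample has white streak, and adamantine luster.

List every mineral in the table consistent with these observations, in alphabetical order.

White streak — Epidote, Topaz, Siderite, Sphene, Biotite, Zircon, Sillimanite remain.
Adamantine luster — Sphene, Zircon remain.
The minerals that satisfy all observations are Sphene, Zircon.

Sphene, Zircon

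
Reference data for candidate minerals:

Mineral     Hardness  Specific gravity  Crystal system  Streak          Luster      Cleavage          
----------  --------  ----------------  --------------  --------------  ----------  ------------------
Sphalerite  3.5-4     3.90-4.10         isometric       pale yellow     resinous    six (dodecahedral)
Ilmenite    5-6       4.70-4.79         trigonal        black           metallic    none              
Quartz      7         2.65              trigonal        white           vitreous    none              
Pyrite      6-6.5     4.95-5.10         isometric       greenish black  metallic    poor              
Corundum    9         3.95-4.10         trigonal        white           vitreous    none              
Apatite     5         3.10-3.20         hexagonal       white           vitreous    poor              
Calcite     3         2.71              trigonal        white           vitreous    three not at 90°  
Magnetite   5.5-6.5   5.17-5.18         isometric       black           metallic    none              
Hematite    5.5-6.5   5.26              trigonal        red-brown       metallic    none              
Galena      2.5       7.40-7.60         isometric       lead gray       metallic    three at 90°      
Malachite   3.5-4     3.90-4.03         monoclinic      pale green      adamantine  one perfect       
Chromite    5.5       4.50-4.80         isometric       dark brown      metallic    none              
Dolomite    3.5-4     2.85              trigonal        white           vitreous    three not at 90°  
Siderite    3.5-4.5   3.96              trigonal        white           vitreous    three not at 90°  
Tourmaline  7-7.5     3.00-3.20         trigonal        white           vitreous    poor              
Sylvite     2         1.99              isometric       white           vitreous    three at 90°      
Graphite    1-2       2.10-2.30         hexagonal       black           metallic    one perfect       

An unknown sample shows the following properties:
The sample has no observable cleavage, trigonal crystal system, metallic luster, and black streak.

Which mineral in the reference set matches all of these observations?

No observable cleavage: leaves Ilmenite, Quartz, Corundum, Magnetite, Hematite, Chromite.
Trigonal crystal system is inconsistent with Magnetite, Chromite.
Metallic luster eliminates Quartz, Corundum.
Black streak rules out Hematite.
Only Ilmenite satisfies all observations.

Ilmenite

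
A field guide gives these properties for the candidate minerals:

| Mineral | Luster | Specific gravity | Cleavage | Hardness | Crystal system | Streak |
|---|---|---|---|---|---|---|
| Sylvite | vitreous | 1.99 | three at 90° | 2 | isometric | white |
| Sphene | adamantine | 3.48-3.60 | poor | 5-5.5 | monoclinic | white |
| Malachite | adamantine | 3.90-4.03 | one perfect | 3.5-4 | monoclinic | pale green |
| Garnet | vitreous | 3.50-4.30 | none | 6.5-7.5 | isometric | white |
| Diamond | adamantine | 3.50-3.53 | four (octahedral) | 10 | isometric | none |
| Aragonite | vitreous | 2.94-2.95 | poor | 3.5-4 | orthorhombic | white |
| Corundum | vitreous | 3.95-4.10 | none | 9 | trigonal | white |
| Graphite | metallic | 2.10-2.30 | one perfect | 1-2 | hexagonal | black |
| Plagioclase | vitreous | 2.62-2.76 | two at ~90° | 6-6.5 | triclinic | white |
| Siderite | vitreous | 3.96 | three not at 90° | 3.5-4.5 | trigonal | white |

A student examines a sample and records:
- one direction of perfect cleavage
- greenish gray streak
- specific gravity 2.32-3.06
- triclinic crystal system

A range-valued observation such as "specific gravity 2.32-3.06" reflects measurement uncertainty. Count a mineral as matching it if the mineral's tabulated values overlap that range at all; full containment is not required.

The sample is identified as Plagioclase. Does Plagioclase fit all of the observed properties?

One direction of perfect cleavage — Plagioclase has cleavage two at ~90°; which does not match.
Greenish gray streak — Plagioclase has white streak; which does not match.
Specific gravity 2.32-3.06 — matches Plagioclase (SG 2.62-2.76).
Triclinic crystal system — matches Plagioclase (triclinic system).
2 of the observed properties are inconsistent with Plagioclase.

Inconsistent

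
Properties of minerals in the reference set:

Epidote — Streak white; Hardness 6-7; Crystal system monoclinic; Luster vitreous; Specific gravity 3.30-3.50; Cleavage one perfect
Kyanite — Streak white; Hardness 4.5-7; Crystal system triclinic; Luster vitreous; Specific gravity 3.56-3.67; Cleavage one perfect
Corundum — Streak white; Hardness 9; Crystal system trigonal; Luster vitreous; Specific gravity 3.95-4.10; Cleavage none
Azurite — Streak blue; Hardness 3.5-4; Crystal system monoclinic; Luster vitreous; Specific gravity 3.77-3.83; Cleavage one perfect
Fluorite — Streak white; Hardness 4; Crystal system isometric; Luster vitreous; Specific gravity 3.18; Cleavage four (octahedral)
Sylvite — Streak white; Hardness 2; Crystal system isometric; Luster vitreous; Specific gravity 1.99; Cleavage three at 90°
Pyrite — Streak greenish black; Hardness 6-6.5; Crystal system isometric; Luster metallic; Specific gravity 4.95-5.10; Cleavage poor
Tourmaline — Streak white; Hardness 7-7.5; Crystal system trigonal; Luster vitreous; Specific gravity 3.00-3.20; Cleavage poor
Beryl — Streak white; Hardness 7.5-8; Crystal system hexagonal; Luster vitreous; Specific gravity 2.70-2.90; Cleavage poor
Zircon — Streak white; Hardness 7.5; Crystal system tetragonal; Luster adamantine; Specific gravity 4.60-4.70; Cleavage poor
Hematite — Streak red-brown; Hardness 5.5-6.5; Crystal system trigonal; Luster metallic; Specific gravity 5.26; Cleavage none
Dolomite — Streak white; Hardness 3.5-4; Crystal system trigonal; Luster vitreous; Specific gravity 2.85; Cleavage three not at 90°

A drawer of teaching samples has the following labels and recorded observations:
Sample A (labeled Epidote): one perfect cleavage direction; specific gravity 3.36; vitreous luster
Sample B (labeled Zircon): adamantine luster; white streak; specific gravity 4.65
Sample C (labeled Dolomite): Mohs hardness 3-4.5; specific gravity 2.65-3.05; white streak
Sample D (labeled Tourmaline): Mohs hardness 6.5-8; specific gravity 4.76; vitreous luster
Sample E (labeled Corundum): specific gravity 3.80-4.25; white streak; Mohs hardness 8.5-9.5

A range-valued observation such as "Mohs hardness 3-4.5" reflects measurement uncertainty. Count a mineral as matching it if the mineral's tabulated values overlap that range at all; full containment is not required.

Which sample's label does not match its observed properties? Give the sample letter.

D

Sample A: observations are consistent with Epidote.
Sample B: observations are consistent with Zircon.
Sample C: observations are consistent with Dolomite.
Sample D: specific gravity 4.76 is outside the reference for Tourmaline (SG 3.00-3.20) — mislabeled.
Sample E: observations are consistent with Corundum.
The mislabeled specimen is D.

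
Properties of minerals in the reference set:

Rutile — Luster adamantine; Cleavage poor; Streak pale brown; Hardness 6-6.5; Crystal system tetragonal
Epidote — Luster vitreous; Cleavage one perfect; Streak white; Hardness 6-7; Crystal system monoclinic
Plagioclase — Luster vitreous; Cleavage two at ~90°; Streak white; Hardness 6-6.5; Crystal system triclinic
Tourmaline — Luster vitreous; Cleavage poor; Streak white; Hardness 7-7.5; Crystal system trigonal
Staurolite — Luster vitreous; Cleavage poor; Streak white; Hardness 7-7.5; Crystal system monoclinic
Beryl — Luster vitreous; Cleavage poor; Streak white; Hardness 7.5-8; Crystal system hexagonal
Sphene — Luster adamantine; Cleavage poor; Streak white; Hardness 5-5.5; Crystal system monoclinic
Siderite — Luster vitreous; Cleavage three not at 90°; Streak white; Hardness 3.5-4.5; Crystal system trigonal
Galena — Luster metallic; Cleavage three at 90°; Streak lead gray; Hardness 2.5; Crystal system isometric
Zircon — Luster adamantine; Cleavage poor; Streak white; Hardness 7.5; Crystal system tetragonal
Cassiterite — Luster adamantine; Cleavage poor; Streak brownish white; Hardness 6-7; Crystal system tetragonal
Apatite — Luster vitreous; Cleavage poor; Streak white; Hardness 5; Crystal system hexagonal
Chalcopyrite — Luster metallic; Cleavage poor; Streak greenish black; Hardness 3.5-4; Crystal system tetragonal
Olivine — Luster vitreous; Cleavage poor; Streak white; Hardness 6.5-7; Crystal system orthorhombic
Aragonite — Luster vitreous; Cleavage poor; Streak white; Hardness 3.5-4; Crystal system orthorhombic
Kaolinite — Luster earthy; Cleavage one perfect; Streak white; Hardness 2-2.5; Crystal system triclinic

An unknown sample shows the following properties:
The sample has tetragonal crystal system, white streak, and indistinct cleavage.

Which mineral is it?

Zircon

Tetragonal crystal system — only Rutile, Zircon, Cassiterite, Chalcopyrite remain.
White streak — narrows the field to Zircon.
Indistinct cleavage — no further eliminations.
Only Zircon satisfies all observations.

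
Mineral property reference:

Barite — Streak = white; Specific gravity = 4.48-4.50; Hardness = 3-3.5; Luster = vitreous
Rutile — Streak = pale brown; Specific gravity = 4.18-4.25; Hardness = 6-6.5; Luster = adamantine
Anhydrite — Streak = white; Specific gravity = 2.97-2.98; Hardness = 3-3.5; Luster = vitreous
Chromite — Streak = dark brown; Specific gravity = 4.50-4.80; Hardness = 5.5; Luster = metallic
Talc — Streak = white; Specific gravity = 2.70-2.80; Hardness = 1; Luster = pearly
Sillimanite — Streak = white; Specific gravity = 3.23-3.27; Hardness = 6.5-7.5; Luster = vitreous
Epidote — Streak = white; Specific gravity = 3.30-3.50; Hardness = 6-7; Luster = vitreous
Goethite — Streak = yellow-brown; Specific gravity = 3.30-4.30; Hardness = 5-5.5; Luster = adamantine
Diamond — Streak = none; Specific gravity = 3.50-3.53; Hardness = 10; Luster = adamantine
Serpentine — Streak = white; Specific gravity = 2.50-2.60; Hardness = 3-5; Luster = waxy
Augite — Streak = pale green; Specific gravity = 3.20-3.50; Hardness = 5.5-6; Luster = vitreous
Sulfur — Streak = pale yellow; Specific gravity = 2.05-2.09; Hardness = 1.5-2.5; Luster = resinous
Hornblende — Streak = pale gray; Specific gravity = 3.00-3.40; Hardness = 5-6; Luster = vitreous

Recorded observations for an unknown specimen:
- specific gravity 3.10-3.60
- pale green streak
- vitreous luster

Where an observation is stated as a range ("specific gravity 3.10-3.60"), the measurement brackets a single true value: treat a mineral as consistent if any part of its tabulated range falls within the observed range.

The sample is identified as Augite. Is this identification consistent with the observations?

Yes

Specific gravity 3.10-3.60 — fits Augite (SG 3.20-3.50).
Pale green streak — fits Augite (pale green streak).
Vitreous luster — fits Augite (vitreous luster).
Every observed property is compatible with the reference values for Augite.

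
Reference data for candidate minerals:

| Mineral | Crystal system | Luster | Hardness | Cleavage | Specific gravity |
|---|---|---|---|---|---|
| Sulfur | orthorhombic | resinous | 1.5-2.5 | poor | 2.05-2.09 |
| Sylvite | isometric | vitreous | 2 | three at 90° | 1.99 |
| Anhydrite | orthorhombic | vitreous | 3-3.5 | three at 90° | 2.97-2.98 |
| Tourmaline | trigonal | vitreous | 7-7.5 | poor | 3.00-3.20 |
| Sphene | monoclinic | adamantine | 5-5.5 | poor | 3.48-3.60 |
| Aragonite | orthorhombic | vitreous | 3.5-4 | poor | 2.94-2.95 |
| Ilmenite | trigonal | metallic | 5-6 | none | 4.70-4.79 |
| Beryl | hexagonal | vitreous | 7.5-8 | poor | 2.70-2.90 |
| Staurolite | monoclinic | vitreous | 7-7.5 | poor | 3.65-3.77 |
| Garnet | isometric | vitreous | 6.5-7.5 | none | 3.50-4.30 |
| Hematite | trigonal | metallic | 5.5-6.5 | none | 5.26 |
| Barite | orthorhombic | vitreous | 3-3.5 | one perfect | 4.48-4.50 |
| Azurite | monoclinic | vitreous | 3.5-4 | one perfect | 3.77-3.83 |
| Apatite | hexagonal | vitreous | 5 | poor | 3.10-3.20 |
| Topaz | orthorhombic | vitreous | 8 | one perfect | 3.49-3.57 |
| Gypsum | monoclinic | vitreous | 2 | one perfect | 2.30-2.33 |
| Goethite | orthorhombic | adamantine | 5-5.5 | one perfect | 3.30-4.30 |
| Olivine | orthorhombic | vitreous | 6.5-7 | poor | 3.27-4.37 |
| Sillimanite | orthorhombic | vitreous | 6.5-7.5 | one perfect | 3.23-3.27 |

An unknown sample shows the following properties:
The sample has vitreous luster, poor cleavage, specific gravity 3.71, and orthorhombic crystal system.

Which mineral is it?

Olivine

Vitreous luster excludes Sulfur, Sphene, Ilmenite, Hematite, Goethite.
Poor cleavage — leaves Tourmaline, Aragonite, Beryl, Staurolite, Apatite, Olivine.
Specific gravity 3.71 — narrows the field to Staurolite, Olivine.
Orthorhombic crystal system rules out Staurolite.
Olivine is the sole remaining match.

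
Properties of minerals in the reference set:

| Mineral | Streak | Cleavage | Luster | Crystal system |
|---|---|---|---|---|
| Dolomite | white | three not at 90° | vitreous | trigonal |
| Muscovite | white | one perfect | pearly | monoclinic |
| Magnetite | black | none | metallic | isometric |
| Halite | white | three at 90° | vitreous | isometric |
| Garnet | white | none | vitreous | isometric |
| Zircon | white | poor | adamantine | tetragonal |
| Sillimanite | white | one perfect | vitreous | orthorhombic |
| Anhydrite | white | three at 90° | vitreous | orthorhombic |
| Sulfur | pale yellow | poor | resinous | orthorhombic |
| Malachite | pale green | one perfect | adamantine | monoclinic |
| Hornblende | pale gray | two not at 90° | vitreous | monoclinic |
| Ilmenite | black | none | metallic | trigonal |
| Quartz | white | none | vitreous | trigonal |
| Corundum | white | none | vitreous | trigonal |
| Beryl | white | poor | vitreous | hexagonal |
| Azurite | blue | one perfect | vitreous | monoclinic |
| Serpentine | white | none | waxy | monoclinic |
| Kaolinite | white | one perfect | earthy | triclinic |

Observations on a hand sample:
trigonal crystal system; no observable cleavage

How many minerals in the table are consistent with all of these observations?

Trigonal crystal system: Dolomite, Ilmenite, Quartz, Corundum remain.
No observable cleavage eliminates Dolomite.
The minerals that satisfy all observations are Corundum, Ilmenite, Quartz.
That is 3 minerals.

3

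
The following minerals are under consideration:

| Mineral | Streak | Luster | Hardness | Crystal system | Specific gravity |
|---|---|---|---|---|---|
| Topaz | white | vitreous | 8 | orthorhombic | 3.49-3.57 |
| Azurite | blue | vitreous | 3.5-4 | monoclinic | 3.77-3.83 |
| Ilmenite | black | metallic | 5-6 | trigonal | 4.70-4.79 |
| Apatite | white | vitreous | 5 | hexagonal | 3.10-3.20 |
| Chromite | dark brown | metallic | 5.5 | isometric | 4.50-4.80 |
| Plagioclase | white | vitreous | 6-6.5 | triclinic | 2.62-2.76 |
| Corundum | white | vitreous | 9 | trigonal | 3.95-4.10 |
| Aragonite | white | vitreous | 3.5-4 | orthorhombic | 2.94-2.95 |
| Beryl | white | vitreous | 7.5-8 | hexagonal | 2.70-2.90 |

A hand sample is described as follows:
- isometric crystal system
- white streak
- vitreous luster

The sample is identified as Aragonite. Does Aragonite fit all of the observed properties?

Inconsistent

Isometric crystal system — Aragonite has orthorhombic system; a mismatch.
White streak — matches Aragonite (white streak).
Vitreous luster — matches Aragonite (vitreous luster).
Aragonite is excluded by the crystal system.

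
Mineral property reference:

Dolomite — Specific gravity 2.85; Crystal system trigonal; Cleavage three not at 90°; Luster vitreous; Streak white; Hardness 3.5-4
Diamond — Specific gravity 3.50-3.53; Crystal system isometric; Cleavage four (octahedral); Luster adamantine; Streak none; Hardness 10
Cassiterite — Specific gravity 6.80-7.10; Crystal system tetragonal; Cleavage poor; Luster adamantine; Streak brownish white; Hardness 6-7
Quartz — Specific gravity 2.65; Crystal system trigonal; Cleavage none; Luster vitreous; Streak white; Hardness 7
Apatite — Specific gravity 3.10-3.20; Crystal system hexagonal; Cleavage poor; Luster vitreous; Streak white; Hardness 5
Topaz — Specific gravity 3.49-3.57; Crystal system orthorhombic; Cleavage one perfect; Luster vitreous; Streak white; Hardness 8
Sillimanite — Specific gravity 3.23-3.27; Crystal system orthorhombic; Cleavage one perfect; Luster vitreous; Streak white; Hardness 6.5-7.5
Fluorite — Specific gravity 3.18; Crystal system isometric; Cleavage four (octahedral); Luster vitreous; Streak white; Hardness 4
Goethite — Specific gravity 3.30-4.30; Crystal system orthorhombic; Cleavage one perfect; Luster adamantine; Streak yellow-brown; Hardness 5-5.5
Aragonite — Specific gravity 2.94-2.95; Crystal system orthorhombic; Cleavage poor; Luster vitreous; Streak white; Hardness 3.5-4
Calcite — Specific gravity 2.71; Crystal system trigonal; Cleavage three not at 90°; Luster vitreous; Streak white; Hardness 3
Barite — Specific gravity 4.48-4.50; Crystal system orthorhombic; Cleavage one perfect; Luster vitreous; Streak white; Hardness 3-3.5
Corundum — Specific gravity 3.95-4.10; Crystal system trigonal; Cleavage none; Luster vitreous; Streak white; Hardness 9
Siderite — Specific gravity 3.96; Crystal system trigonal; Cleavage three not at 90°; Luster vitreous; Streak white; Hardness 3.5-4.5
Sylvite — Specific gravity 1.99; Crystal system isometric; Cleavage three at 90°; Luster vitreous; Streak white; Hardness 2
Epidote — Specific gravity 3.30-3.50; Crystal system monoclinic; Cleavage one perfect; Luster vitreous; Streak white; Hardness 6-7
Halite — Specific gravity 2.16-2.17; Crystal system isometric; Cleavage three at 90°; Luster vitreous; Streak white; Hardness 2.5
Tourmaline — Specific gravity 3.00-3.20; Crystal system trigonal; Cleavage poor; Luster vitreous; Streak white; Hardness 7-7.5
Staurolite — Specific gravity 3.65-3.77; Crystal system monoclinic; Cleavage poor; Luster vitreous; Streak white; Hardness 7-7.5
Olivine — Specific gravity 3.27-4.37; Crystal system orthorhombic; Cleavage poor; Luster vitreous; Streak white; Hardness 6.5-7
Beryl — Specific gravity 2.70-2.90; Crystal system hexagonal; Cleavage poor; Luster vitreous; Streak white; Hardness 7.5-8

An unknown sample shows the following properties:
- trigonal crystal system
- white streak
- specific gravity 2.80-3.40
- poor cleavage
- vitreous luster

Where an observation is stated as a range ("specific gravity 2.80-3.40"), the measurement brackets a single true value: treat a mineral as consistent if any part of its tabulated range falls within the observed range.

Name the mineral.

Tourmaline

Trigonal crystal system: narrows the field to Dolomite, Quartz, Calcite, Corundum, Siderite, Tourmaline.
White streak: all remaining candidates fit.
Specific gravity 2.80-3.40: only Dolomite, Tourmaline remain.
Poor cleavage rules out Dolomite.
Vitreous luster: consistent with all remaining minerals.
Tourmaline is the sole remaining match.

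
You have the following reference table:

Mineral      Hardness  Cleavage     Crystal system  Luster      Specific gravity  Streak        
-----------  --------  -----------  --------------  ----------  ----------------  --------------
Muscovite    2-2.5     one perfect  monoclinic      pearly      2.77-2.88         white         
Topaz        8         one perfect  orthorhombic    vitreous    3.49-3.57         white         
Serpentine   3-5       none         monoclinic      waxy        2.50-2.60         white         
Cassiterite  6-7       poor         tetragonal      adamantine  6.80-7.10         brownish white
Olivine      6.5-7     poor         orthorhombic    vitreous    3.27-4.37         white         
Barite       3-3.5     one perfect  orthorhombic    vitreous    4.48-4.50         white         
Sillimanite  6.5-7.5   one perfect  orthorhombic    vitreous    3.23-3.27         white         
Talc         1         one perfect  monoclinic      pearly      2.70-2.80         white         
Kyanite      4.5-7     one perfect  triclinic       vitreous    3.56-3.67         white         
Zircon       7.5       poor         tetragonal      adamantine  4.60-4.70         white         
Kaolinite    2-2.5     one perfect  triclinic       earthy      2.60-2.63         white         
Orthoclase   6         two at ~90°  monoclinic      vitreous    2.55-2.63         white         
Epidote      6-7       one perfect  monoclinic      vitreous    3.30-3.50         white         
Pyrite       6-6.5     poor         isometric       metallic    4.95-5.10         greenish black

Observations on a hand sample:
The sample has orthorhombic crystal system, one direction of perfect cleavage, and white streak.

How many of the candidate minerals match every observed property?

3

Orthorhombic crystal system: Topaz, Olivine, Barite, Sillimanite remain.
One direction of perfect cleavage excludes Olivine.
White streak: every remaining candidate is consistent.
Consistent with every observation: Barite, Sillimanite, Topaz.
That is 3 minerals.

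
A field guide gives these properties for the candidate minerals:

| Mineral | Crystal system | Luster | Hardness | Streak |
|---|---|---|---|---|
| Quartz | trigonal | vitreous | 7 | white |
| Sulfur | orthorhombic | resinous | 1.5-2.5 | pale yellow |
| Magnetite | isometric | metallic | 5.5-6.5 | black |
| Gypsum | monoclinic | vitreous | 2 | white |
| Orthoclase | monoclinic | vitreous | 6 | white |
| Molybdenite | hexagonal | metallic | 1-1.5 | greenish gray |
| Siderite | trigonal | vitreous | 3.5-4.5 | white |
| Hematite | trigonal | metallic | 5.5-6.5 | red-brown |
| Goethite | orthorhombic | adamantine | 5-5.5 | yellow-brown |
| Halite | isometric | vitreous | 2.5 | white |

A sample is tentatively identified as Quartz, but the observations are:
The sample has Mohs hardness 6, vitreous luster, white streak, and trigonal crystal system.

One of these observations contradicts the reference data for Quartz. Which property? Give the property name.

Mohs hardness 6: Quartz has hardness 7 — inconsistent.
Vitreous luster: Quartz has vitreous luster — within range.
White streak: Quartz has white streak — within range.
Trigonal crystal system: Quartz has trigonal system — within range.
The hardness is the one property that does not fit.

hardness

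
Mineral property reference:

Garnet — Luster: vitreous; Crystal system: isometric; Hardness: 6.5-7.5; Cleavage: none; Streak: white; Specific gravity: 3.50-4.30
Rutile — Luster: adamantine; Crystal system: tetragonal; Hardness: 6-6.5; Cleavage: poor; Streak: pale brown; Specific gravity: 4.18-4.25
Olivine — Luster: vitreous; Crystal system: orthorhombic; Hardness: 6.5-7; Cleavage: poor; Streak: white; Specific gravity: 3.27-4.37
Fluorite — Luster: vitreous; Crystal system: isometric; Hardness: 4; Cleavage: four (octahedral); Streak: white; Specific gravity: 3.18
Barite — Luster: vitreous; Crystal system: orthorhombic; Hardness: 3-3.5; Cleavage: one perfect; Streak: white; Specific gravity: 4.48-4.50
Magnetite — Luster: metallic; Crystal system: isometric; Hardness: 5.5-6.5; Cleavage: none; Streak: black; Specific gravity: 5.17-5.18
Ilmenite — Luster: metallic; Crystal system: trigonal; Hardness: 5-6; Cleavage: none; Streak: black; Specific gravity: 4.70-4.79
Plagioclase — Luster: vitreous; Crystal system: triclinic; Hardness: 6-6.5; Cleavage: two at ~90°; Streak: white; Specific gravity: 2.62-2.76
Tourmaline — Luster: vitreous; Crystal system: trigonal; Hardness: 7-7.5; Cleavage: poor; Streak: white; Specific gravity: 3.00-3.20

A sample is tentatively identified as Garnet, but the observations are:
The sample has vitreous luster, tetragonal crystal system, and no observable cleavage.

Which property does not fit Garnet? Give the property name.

crystal system

Vitreous luster: Garnet has vitreous luster — matches.
Tetragonal crystal system: Garnet has isometric system — outside the reference range.
No observable cleavage: Garnet has cleavage none — matches.
Only the crystal system is inconsistent.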